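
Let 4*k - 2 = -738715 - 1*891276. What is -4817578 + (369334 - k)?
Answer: -16162987/4 ≈ -4.0407e+6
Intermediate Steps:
k = -1629989/4 (k = 1/2 + (-738715 - 1*891276)/4 = 1/2 + (-738715 - 891276)/4 = 1/2 + (1/4)*(-1629991) = 1/2 - 1629991/4 = -1629989/4 ≈ -4.0750e+5)
-4817578 + (369334 - k) = -4817578 + (369334 - 1*(-1629989/4)) = -4817578 + (369334 + 1629989/4) = -4817578 + 3107325/4 = -16162987/4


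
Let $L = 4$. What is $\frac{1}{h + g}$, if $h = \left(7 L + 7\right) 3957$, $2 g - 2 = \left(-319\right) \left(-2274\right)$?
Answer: $\frac{1}{501199} \approx 1.9952 \cdot 10^{-6}$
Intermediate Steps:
$g = 362704$ ($g = 1 + \frac{\left(-319\right) \left(-2274\right)}{2} = 1 + \frac{1}{2} \cdot 725406 = 1 + 362703 = 362704$)
$h = 138495$ ($h = \left(7 \cdot 4 + 7\right) 3957 = \left(28 + 7\right) 3957 = 35 \cdot 3957 = 138495$)
$\frac{1}{h + g} = \frac{1}{138495 + 362704} = \frac{1}{501199}$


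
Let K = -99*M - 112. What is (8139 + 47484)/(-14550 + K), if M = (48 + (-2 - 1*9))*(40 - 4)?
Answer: -55623/146530 ≈ -0.37960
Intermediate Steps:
M = 1332 (M = (48 + (-2 - 9))*36 = (48 - 11)*36 = 37*36 = 1332)
K = -131980 (K = -99*1332 - 112 = -131868 - 112 = -131980)
(8139 + 47484)/(-14550 + K) = (8139 + 47484)/(-14550 - 131980) = 55623/(-146530) = 55623*(-1/146530) = -55623/146530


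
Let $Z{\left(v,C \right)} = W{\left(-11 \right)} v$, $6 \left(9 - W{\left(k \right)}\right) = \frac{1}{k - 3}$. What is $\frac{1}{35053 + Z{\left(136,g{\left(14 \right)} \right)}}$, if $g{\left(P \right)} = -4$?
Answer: $\frac{21}{761851} \approx 2.7564 \cdot 10^{-5}$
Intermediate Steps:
$W{\left(k \right)} = 9 - \frac{1}{6 \left(-3 + k\right)}$ ($W{\left(k \right)} = 9 - \frac{1}{6 \left(k - 3\right)} = 9 - \frac{1}{6 \left(-3 + k\right)}$)
$Z{\left(v,C \right)} = \frac{757 v}{84}$ ($Z{\left(v,C \right)} = \frac{-163 + 54 \left(-11\right)}{6 \left(-3 - 11\right)} v = \frac{-163 - 594}{6 \left(-14\right)} v = \frac{1}{6} \left(- \frac{1}{14}\right) \left(-757\right) v = \frac{757 v}{84}$)
$\frac{1}{35053 + Z{\left(136,g{\left(14 \right)} \right)}} = \frac{1}{35053 + \frac{757}{84} \cdot 136} = \frac{1}{35053 + \frac{25738}{21}} = \frac{1}{\frac{761851}{21}} = \frac{21}{761851}$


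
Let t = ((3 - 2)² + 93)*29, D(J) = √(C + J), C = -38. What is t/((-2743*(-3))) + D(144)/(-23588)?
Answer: 2726/8229 - √106/23588 ≈ 0.33083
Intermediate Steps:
D(J) = √(-38 + J)
t = 2726 (t = (1² + 93)*29 = (1 + 93)*29 = 94*29 = 2726)
t/((-2743*(-3))) + D(144)/(-23588) = 2726/((-2743*(-3))) + √(-38 + 144)/(-23588) = 2726/8229 + √106*(-1/23588) = 2726*(1/8229) - √106/23588 = 2726/8229 - √106/23588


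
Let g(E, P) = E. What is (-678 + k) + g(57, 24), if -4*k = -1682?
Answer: -401/2 ≈ -200.50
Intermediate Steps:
k = 841/2 (k = -¼*(-1682) = 841/2 ≈ 420.50)
(-678 + k) + g(57, 24) = (-678 + 841/2) + 57 = -515/2 + 57 = -401/2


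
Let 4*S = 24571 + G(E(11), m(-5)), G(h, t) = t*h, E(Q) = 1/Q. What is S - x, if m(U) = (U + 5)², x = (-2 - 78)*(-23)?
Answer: 17211/4 ≈ 4302.8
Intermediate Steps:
x = 1840 (x = -80*(-23) = 1840)
m(U) = (5 + U)²
G(h, t) = h*t
S = 24571/4 (S = (24571 + (5 - 5)²/11)/4 = (24571 + (1/11)*0²)/4 = (24571 + (1/11)*0)/4 = (24571 + 0)/4 = (¼)*24571 = 24571/4 ≈ 6142.8)
S - x = 24571/4 - 1*1840 = 24571/4 - 1840 = 17211/4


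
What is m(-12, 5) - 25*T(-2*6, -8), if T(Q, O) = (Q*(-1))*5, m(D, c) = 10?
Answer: -1490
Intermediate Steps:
T(Q, O) = -5*Q (T(Q, O) = -Q*5 = -5*Q)
m(-12, 5) - 25*T(-2*6, -8) = 10 - (-125)*(-2*6) = 10 - (-125)*(-12) = 10 - 25*60 = 10 - 1500 = -1490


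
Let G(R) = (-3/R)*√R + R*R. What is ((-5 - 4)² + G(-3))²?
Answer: (90 + I*√3)² ≈ 8097.0 + 311.77*I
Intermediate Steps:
G(R) = R² - 3/√R (G(R) = -3/√R + R² = R² - 3/√R)
((-5 - 4)² + G(-3))² = ((-5 - 4)² + ((-3)² - (-1)*I*√3))² = ((-9)² + (9 - (-1)*I*√3))² = (81 + (9 + I*√3))² = (90 + I*√3)²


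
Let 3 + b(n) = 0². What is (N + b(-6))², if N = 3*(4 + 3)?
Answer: 324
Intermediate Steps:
b(n) = -3 (b(n) = -3 + 0² = -3 + 0 = -3)
N = 21 (N = 3*7 = 21)
(N + b(-6))² = (21 - 3)² = 18² = 324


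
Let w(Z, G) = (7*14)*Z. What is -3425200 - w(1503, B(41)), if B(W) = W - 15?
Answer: -3572494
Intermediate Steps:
B(W) = -15 + W
w(Z, G) = 98*Z
-3425200 - w(1503, B(41)) = -3425200 - 98*1503 = -3425200 - 1*147294 = -3425200 - 147294 = -3572494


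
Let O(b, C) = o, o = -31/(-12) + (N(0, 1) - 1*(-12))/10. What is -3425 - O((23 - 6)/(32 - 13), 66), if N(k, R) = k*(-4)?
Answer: -205727/60 ≈ -3428.8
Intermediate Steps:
N(k, R) = -4*k
o = 227/60 (o = -31/(-12) + (-4*0 - 1*(-12))/10 = -31*(-1/12) + (0 + 12)*(⅒) = 31/12 + 12*(⅒) = 31/12 + 6/5 = 227/60 ≈ 3.7833)
O(b, C) = 227/60
-3425 - O((23 - 6)/(32 - 13), 66) = -3425 - 1*227/60 = -3425 - 227/60 = -205727/60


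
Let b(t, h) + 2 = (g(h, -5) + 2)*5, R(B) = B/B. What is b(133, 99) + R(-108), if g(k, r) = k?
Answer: 504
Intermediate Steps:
R(B) = 1
b(t, h) = 8 + 5*h (b(t, h) = -2 + (h + 2)*5 = -2 + (2 + h)*5 = -2 + (10 + 5*h) = 8 + 5*h)
b(133, 99) + R(-108) = (8 + 5*99) + 1 = (8 + 495) + 1 = 503 + 1 = 504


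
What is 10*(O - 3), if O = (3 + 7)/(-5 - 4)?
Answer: -370/9 ≈ -41.111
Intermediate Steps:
O = -10/9 (O = 10/(-9) = 10*(-⅑) = -10/9 ≈ -1.1111)
10*(O - 3) = 10*(-10/9 - 3) = 10*(-37/9) = -370/9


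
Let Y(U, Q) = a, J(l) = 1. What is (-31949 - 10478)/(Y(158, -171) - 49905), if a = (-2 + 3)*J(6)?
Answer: 42427/49904 ≈ 0.85017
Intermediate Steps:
a = 1 (a = (-2 + 3)*1 = 1*1 = 1)
Y(U, Q) = 1
(-31949 - 10478)/(Y(158, -171) - 49905) = (-31949 - 10478)/(1 - 49905) = -42427/(-49904) = -42427*(-1/49904) = 42427/49904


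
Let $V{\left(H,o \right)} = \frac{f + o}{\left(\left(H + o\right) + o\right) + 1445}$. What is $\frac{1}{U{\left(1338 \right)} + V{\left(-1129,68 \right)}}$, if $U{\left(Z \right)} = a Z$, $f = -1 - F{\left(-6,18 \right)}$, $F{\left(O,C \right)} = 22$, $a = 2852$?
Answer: $\frac{452}{1724821197} \approx 2.6206 \cdot 10^{-7}$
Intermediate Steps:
$f = -23$ ($f = -1 - 22 = -23$)
$U{\left(Z \right)} = 2852 Z$
$V{\left(H,o \right)} = \frac{-23 + o}{1445 + H + 2 o}$ ($V{\left(H,o \right)} = \frac{-23 + o}{\left(\left(H + o\right) + o\right) + 1445} = \frac{-23 + o}{\left(H + 2 o\right) + 1445} = \frac{-23 + o}{1445 + H + 2 o}$)
$\frac{1}{U{\left(1338 \right)} + V{\left(-1129,68 \right)}} = \frac{1}{2852 \cdot 1338 + \frac{-23 + 68}{1445 - 1129 + 2 \cdot 68}} = \frac{1}{3815976 + \frac{1}{1445 - 1129 + 136} \cdot 45} = \frac{1}{3815976 + \frac{1}{452} \cdot 45} = \frac{1}{3815976 + \frac{45}{452}} = \frac{1}{\frac{1724821197}{452}} = \frac{452}{1724821197}$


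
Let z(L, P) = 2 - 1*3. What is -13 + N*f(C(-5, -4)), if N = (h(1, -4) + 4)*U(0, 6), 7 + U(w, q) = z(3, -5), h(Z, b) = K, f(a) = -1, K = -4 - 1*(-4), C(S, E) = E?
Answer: 19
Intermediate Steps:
K = 0 (K = -4 + 4 = 0)
h(Z, b) = 0
z(L, P) = -1 (z(L, P) = 2 - 3 = -1)
U(w, q) = -8 (U(w, q) = -7 - 1 = -8)
N = -32 (N = (0 + 4)*(-8) = 4*(-8) = -32)
-13 + N*f(C(-5, -4)) = -13 - 32*(-1) = -13 + 32 = 19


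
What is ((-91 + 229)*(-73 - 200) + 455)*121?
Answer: -4503499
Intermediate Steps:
((-91 + 229)*(-73 - 200) + 455)*121 = (138*(-273) + 455)*121 = (-37674 + 455)*121 = -37219*121 = -4503499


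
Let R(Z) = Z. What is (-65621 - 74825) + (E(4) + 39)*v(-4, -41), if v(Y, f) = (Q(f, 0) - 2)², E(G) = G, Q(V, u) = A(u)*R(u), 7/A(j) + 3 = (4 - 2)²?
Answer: -140274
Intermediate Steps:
A(j) = 7 (A(j) = 7/(-3 + (4 - 2)²) = 7/(-3 + 2²) = 7/(-3 + 4) = 7/1 = 7*1 = 7)
Q(V, u) = 7*u
v(Y, f) = 4 (v(Y, f) = (7*0 - 2)² = (0 - 2)² = (-2)² = 4)
(-65621 - 74825) + (E(4) + 39)*v(-4, -41) = (-65621 - 74825) + (4 + 39)*4 = -140446 + 43*4 = -140446 + 172 = -140274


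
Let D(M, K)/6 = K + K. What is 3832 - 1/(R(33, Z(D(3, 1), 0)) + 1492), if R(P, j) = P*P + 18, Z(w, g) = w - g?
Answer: 9959367/2599 ≈ 3832.0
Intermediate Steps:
D(M, K) = 12*K (D(M, K) = 6*(K + K) = 6*(2*K) = 12*K)
R(P, j) = 18 + P² (R(P, j) = P² + 18 = 18 + P²)
3832 - 1/(R(33, Z(D(3, 1), 0)) + 1492) = 3832 - 1/((18 + 33²) + 1492) = 3832 - 1/((18 + 1089) + 1492) = 3832 - 1/(1107 + 1492) = 3832 - 1/2599 = 9959367/2599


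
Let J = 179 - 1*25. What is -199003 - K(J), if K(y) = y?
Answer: -199157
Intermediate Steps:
J = 154 (J = 179 - 25 = 154)
-199003 - K(J) = -199003 - 1*154 = -199003 - 154 = -199157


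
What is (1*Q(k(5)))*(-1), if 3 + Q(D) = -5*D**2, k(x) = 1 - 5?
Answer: 83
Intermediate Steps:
k(x) = -4
Q(D) = -3 - 5*D**2
(1*Q(k(5)))*(-1) = (1*(-3 - 5*(-4)**2))*(-1) = (1*(-3 - 5*16))*(-1) = (1*(-3 - 80))*(-1) = (1*(-83))*(-1) = -83*(-1) = 83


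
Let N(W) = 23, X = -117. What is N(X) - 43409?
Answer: -43386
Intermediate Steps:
N(X) - 43409 = 23 - 43409 = -43386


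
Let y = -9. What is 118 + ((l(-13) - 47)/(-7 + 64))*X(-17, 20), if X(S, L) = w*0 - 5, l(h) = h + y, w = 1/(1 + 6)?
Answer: 2357/19 ≈ 124.05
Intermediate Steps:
w = ⅐ (w = 1/7 = ⅐ ≈ 0.14286)
l(h) = -9 + h (l(h) = h - 9 = -9 + h)
X(S, L) = -5 (X(S, L) = (⅐)*0 - 5 = 0 - 5 = -5)
118 + ((l(-13) - 47)/(-7 + 64))*X(-17, 20) = 118 + (((-9 - 13) - 47)/(-7 + 64))*(-5) = 118 + ((-22 - 47)/57)*(-5) = 118 - 69*1/57*(-5) = 118 - 23/19*(-5) = 118 + 115/19 = 2357/19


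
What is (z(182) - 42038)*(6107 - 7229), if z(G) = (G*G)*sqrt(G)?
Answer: 47166636 - 37165128*sqrt(182) ≈ -4.5422e+8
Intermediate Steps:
z(G) = G**(5/2) (z(G) = G**2*sqrt(G) = G**(5/2))
(z(182) - 42038)*(6107 - 7229) = (182**(5/2) - 42038)*(6107 - 7229) = (33124*sqrt(182) - 42038)*(-1122) = (-42038 + 33124*sqrt(182))*(-1122) = 47166636 - 37165128*sqrt(182)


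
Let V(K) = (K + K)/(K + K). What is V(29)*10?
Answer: 10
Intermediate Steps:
V(K) = 1 (V(K) = (2*K)/((2*K)) = (2*K)*(1/(2*K)) = 1)
V(29)*10 = 1*10 = 10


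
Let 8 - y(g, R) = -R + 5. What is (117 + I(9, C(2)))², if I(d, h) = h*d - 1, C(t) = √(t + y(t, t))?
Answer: 14023 + 2088*√7 ≈ 19547.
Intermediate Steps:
y(g, R) = 3 + R (y(g, R) = 8 - (-R + 5) = 8 - (5 - R) = 8 + (-5 + R) = 3 + R)
C(t) = √(3 + 2*t) (C(t) = √(t + (3 + t)) = √(3 + 2*t))
I(d, h) = -1 + d*h (I(d, h) = d*h - 1 = -1 + d*h)
(117 + I(9, C(2)))² = (117 + (-1 + 9*√(3 + 2*2)))² = (117 + (-1 + 9*√(3 + 4)))² = (117 + (-1 + 9*√7))² = (116 + 9*√7)²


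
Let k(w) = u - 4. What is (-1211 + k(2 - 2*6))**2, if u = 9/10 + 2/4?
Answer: 36820624/25 ≈ 1.4728e+6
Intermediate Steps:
u = 7/5 (u = 9*(1/10) + 2*(1/4) = 9/10 + 1/2 = 7/5 ≈ 1.4000)
k(w) = -13/5 (k(w) = 7/5 - 4 = -13/5)
(-1211 + k(2 - 2*6))**2 = (-1211 - 13/5)**2 = (-6068/5)**2 = 36820624/25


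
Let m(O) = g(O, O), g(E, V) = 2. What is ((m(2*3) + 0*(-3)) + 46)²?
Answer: 2304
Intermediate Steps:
m(O) = 2
((m(2*3) + 0*(-3)) + 46)² = ((2 + 0*(-3)) + 46)² = ((2 + 0) + 46)² = (2 + 46)² = 48² = 2304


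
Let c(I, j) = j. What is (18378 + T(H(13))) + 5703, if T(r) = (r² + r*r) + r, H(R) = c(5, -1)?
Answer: 24082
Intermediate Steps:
H(R) = -1
T(r) = r + 2*r² (T(r) = (r² + r²) + r = 2*r² + r = r + 2*r²)
(18378 + T(H(13))) + 5703 = (18378 - (1 + 2*(-1))) + 5703 = (18378 - (1 - 2)) + 5703 = (18378 - 1*(-1)) + 5703 = (18378 + 1) + 5703 = 18379 + 5703 = 24082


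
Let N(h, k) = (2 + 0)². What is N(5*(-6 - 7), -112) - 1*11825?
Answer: -11821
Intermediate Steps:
N(h, k) = 4 (N(h, k) = 2² = 4)
N(5*(-6 - 7), -112) - 1*11825 = 4 - 1*11825 = 4 - 11825 = -11821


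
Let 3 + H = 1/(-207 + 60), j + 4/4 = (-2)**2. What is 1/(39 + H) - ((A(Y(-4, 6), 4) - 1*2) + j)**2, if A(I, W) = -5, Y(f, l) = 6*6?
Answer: -84509/5291 ≈ -15.972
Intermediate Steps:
Y(f, l) = 36
j = 3 (j = -1 + (-2)**2 = -1 + 4 = 3)
H = -442/147 (H = -3 + 1/(-207 + 60) = -3 + 1/(-147) = -3 - 1/147 = -442/147 ≈ -3.0068)
1/(39 + H) - ((A(Y(-4, 6), 4) - 1*2) + j)**2 = 1/(39 - 442/147) - ((-5 - 1*2) + 3)**2 = 1/(5291/147) - ((-5 - 2) + 3)**2 = 147/5291 - (-7 + 3)**2 = 147/5291 - 1*(-4)**2 = 147/5291 - 1*16 = 147/5291 - 16 = -84509/5291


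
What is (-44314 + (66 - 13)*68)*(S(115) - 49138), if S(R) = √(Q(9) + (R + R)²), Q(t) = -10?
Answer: 2000407980 - 40710*√52890 ≈ 1.9910e+9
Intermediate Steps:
S(R) = √(-10 + 4*R²) (S(R) = √(-10 + (R + R)²) = √(-10 + (2*R)²) = √(-10 + 4*R²))
(-44314 + (66 - 13)*68)*(S(115) - 49138) = (-44314 + (66 - 13)*68)*(√(-10 + 4*115²) - 49138) = (-44314 + 53*68)*(√(-10 + 4*13225) - 49138) = (-44314 + 3604)*(√(-10 + 52900) - 49138) = -40710*(√52890 - 49138) = -40710*(-49138 + √52890) = 2000407980 - 40710*√52890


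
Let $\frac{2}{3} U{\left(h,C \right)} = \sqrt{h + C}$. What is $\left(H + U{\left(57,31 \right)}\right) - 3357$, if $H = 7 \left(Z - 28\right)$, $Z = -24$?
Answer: $-3721 + 3 \sqrt{22} \approx -3706.9$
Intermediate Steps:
$U{\left(h,C \right)} = \frac{3 \sqrt{C + h}}{2}$ ($U{\left(h,C \right)} = \frac{3 \sqrt{h + C}}{2} = \frac{3 \sqrt{C + h}}{2}$)
$H = -364$ ($H = 7 \left(-24 - 28\right) = 7 \left(-52\right) = -364$)
$\left(H + U{\left(57,31 \right)}\right) - 3357 = \left(-364 + \frac{3 \sqrt{31 + 57}}{2}\right) - 3357 = \left(-364 + \frac{3 \sqrt{88}}{2}\right) - 3357 = \left(-364 + \frac{3 \cdot 2 \sqrt{22}}{2}\right) - 3357 = \left(-364 + 3 \sqrt{22}\right) - 3357 = -3721 + 3 \sqrt{22}$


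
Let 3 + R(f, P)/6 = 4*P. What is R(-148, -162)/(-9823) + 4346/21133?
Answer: 125236256/207589459 ≈ 0.60329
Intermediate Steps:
R(f, P) = -18 + 24*P (R(f, P) = -18 + 6*(4*P) = -18 + 24*P)
R(-148, -162)/(-9823) + 4346/21133 = (-18 + 24*(-162))/(-9823) + 4346/21133 = (-18 - 3888)*(-1/9823) + 4346*(1/21133) = -3906*(-1/9823) + 4346/21133 = 3906/9823 + 4346/21133 = 125236256/207589459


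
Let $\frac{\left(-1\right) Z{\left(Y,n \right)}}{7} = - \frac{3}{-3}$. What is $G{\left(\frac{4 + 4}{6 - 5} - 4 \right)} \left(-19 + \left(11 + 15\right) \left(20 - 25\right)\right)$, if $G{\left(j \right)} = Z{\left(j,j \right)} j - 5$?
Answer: $4917$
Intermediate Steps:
$Z{\left(Y,n \right)} = -7$ ($Z{\left(Y,n \right)} = - 7 \left(- \frac{3}{-3}\right) = - 7 \left(\left(-3\right) \left(- \frac{1}{3}\right)\right) = \left(-7\right) 1 = -7$)
$G{\left(j \right)} = -5 - 7 j$ ($G{\left(j \right)} = - 7 j - 5 = -5 - 7 j$)
$G{\left(\frac{4 + 4}{6 - 5} - 4 \right)} \left(-19 + \left(11 + 15\right) \left(20 - 25\right)\right) = \left(-5 - 7 \left(\frac{4 + 4}{6 - 5} - 4\right)\right) \left(-19 + \left(11 + 15\right) \left(20 - 25\right)\right) = \left(-5 - 7 \left(\frac{8}{1} - 4\right)\right) \left(-19 + 26 \left(-5\right)\right) = \left(-5 - 7 \left(8 \cdot 1 - 4\right)\right) \left(-19 - 130\right) = \left(-5 - 7 \left(8 - 4\right)\right) \left(-149\right) = \left(-5 - 28\right) \left(-149\right) = \left(-33\right) \left(-149\right) = 4917$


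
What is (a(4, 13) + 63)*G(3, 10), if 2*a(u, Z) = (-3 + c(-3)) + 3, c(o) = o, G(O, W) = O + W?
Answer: 1599/2 ≈ 799.50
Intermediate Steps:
a(u, Z) = -3/2 (a(u, Z) = ((-3 - 3) + 3)/2 = (-6 + 3)/2 = (½)*(-3) = -3/2)
(a(4, 13) + 63)*G(3, 10) = (-3/2 + 63)*(3 + 10) = (123/2)*13 = 1599/2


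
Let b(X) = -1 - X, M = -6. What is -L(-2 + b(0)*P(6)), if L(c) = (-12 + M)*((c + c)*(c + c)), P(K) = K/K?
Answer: 648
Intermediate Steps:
P(K) = 1
L(c) = -72*c² (L(c) = (-12 - 6)*((c + c)*(c + c)) = -18*2*c*2*c = -72*c²)
-L(-2 + b(0)*P(6)) = -(-72)*(-2 + (-1 - 1*0)*1)² = -(-72)*(-2 + (-1 + 0)*1)² = -(-72)*(-2 - 1*1)² = -(-72)*(-2 - 1)² = -(-72)*(-3)² = -(-72)*9 = -1*(-648) = 648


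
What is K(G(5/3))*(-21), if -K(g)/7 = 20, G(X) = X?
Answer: 2940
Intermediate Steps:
K(g) = -140 (K(g) = -7*20 = -140)
K(G(5/3))*(-21) = -140*(-21) = 2940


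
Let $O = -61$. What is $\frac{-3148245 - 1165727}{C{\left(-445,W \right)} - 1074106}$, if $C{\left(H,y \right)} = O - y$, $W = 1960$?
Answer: $\frac{331844}{82779} \approx 4.0088$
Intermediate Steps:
$C{\left(H,y \right)} = -61 - y$
$\frac{-3148245 - 1165727}{C{\left(-445,W \right)} - 1074106} = \frac{-3148245 - 1165727}{\left(-61 - 1960\right) - 1074106} = - \frac{4313972}{\left(-61 - 1960\right) - 1074106} = - \frac{4313972}{-2021 - 1074106} = - \frac{4313972}{-1076127} = \left(-4313972\right) \left(- \frac{1}{1076127}\right) = \frac{331844}{82779}$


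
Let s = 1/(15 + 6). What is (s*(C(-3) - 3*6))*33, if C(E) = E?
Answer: -33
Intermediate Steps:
s = 1/21 ≈ 0.047619
(s*(C(-3) - 3*6))*33 = ((-3 - 3*6)/21)*33 = ((-3 - 18)/21)*33 = ((1/21)*(-21))*33 = -1*33 = -33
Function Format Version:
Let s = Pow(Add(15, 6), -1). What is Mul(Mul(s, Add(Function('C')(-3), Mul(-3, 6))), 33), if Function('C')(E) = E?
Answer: -33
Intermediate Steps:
s = Rational(1, 21) (s = Pow(21, -1) = Rational(1, 21) ≈ 0.047619)
Mul(Mul(s, Add(Function('C')(-3), Mul(-3, 6))), 33) = Mul(Mul(Rational(1, 21), Add(-3, Mul(-3, 6))), 33) = Mul(Mul(Rational(1, 21), Add(-3, -18)), 33) = Mul(Mul(Rational(1, 21), -21), 33) = Mul(-1, 33) = -33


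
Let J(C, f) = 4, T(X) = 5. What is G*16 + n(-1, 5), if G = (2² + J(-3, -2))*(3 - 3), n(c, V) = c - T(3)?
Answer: -6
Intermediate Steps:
n(c, V) = -5 + c (n(c, V) = c - 1*5 = c - 5 = -5 + c)
G = 0 (G = (2² + 4)*(3 - 3) = (4 + 4)*0 = 8*0 = 0)
G*16 + n(-1, 5) = 0*16 + (-5 - 1) = 0 - 6 = -6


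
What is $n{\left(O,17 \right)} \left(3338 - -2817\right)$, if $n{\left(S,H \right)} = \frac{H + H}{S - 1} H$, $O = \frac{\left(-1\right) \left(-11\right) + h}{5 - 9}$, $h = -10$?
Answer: $-2846072$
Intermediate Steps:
$O = - \frac{1}{4}$ ($O = \frac{\left(-1\right) \left(-11\right) - 10}{5 - 9} = \frac{11 - 10}{-4} = 1 \left(- \frac{1}{4}\right) = - \frac{1}{4} \approx -0.25$)
$n{\left(S,H \right)} = \frac{2 H^{2}}{-1 + S}$ ($n{\left(S,H \right)} = \frac{2 H}{-1 + S} H = \frac{2 H^{2}}{-1 + S}$)
$n{\left(O,17 \right)} \left(3338 - -2817\right) = \frac{2 \cdot 17^{2}}{-1 - \frac{1}{4}} \left(3338 - -2817\right) = 2 \cdot 289 \frac{1}{- \frac{5}{4}} \left(3338 + 2817\right) = 2 \cdot 289 \left(- \frac{4}{5}\right) 6155 = \left(- \frac{2312}{5}\right) 6155 = -2846072$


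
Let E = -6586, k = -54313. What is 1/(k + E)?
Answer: -1/60899 ≈ -1.6421e-5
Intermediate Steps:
1/(k + E) = 1/(-54313 - 6586) = 1/(-60899) = -1/60899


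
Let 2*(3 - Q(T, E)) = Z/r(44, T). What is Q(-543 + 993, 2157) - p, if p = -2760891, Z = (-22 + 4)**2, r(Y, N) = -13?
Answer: 35891784/13 ≈ 2.7609e+6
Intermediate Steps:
Z = 324 (Z = (-18)**2 = 324)
Q(T, E) = 201/13 (Q(T, E) = 3 - 162/(-13) = 3 - 162*(-1)/13 = 3 - 1/2*(-324/13) = 3 + 162/13 = 201/13)
Q(-543 + 993, 2157) - p = 201/13 - 1*(-2760891) = 201/13 + 2760891 = 35891784/13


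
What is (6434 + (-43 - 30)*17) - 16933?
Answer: -11740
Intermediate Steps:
(6434 + (-43 - 30)*17) - 16933 = (6434 - 73*17) - 16933 = (6434 - 1241) - 16933 = 5193 - 16933 = -11740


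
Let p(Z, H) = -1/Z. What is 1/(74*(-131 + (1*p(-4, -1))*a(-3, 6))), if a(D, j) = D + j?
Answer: -2/19277 ≈ -0.00010375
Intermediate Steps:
1/(74*(-131 + (1*p(-4, -1))*a(-3, 6))) = 1/(74*(-131 + (1*(-1/(-4)))*(-3 + 6))) = 1/(74*(-131 + (1*(-1*(-¼)))*3)) = 1/(74*(-131 + (1*(¼))*3)) = 1/(74*(-131 + (¼)*3)) = 1/(74*(-131 + ¾)) = 1/(74*(-521/4)) = 1/(-19277/2) = -2/19277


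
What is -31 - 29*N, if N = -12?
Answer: 317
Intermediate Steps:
-31 - 29*N = -31 - 29*(-12) = -31 + 348 = 317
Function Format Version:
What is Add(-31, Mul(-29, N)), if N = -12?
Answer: 317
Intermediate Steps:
Add(-31, Mul(-29, N)) = Add(-31, Mul(-29, -12)) = Add(-31, 348) = 317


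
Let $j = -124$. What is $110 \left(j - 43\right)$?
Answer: $-18370$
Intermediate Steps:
$110 \left(j - 43\right) = 110 \left(-124 - 43\right) = 110 \left(-167\right) = -18370$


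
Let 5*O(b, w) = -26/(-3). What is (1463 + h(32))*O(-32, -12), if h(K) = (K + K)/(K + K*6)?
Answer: 266318/105 ≈ 2536.4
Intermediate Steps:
h(K) = 2/7 (h(K) = (2*K)/(K + 6*K) = (2*K)/((7*K)) = (2*K)*(1/(7*K)) = 2/7)
O(b, w) = 26/15 (O(b, w) = (-26/(-3))/5 = (-26*(-⅓))/5 = (⅕)*(26/3) = 26/15)
(1463 + h(32))*O(-32, -12) = (1463 + 2/7)*(26/15) = (10243/7)*(26/15) = 266318/105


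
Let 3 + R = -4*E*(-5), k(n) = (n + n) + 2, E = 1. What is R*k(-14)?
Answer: -442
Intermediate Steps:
k(n) = 2 + 2*n (k(n) = 2*n + 2 = 2 + 2*n)
R = 17 (R = -3 - 4*1*(-5) = -3 - 4*(-5) = -3 + 20 = 17)
R*k(-14) = 17*(2 + 2*(-14)) = 17*(2 - 28) = 17*(-26) = -442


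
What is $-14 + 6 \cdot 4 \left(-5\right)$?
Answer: $-134$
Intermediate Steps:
$-14 + 6 \cdot 4 \left(-5\right) = -14 + 24 \left(-5\right) = -14 - 120 = -134$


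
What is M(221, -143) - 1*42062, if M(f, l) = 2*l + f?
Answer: -42127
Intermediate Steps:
M(f, l) = f + 2*l
M(221, -143) - 1*42062 = (221 + 2*(-143)) - 1*42062 = (221 - 286) - 42062 = -65 - 42062 = -42127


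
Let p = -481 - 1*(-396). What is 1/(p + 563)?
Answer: 1/478 ≈ 0.0020920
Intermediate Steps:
p = -85 (p = -481 + 396 = -85)
1/(p + 563) = 1/(-85 + 563) = 1/478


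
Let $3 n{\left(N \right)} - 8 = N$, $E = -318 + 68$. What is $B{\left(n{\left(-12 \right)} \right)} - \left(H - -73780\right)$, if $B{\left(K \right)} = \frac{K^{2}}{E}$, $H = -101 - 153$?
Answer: $- \frac{82716758}{1125} \approx -73526.0$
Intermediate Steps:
$E = -250$
$n{\left(N \right)} = \frac{8}{3} + \frac{N}{3}$
$H = -254$
$B{\left(K \right)} = - \frac{K^{2}}{250}$ ($B{\left(K \right)} = \frac{K^{2}}{-250} = K^{2} \left(- \frac{1}{250}\right) = - \frac{K^{2}}{250}$)
$B{\left(n{\left(-12 \right)} \right)} - \left(H - -73780\right) = - \frac{\left(\frac{8}{3} + \frac{1}{3} \left(-12\right)\right)^{2}}{250} - \left(-254 - -73780\right) = - \frac{\left(\frac{8}{3} - 4\right)^{2}}{250} - \left(-254 + 73780\right) = - \frac{\left(- \frac{4}{3}\right)^{2}}{250} - 73526 = \left(- \frac{1}{250}\right) \frac{16}{9} - 73526 = - \frac{8}{1125} - 73526 = - \frac{82716758}{1125}$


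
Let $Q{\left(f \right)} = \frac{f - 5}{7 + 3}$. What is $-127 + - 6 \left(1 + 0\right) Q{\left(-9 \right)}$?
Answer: $- \frac{593}{5} \approx -118.6$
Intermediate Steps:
$Q{\left(f \right)} = - \frac{1}{2} + \frac{f}{10}$ ($Q{\left(f \right)} = \frac{-5 + f}{10} = \left(-5 + f\right) \frac{1}{10} = - \frac{1}{2} + \frac{f}{10}$)
$-127 + - 6 \left(1 + 0\right) Q{\left(-9 \right)} = -127 + - 6 \left(1 + 0\right) \left(- \frac{1}{2} + \frac{1}{10} \left(-9\right)\right) = -127 + \left(-6\right) 1 \left(- \frac{1}{2} - \frac{9}{10}\right) = -127 - - \frac{42}{5} = -127 + \frac{42}{5} = - \frac{593}{5}$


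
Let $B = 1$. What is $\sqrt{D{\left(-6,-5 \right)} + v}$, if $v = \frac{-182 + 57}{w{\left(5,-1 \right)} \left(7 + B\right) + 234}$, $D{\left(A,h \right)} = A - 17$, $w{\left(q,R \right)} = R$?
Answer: $\frac{i \sqrt{1202998}}{226} \approx 4.8531 i$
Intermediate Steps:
$D{\left(A,h \right)} = -17 + A$
$v = - \frac{125}{226}$ ($v = \frac{-182 + 57}{- (7 + 1) + 234} = - \frac{125}{\left(-1\right) 8 + 234} = - \frac{125}{-8 + 234} = - \frac{125}{226} \approx -0.5531$)
$\sqrt{D{\left(-6,-5 \right)} + v} = \sqrt{\left(-17 - 6\right) - \frac{125}{226}} = \sqrt{-23 - \frac{125}{226}} = \sqrt{- \frac{5323}{226}} = \frac{i \sqrt{1202998}}{226}$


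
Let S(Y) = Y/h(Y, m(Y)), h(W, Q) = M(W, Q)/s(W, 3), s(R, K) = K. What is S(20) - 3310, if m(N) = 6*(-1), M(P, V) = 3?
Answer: -3290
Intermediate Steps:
m(N) = -6
h(W, Q) = 1 (h(W, Q) = 3/3 = 3*(⅓) = 1)
S(Y) = Y (S(Y) = Y/1 = Y*1 = Y)
S(20) - 3310 = 20 - 3310 = -3290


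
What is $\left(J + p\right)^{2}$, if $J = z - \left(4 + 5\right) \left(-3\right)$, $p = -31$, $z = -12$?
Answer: $256$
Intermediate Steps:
$J = 15$ ($J = -12 - \left(4 + 5\right) \left(-3\right) = -12 - 9 \left(-3\right) = -12 - -27 = -12 + 27 = 15$)
$\left(J + p\right)^{2} = \left(15 - 31\right)^{2} = \left(-16\right)^{2} = 256$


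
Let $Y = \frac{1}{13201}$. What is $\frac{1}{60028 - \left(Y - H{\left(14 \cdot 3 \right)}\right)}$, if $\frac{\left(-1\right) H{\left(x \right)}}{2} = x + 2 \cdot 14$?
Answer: $\frac{13201}{790581487} \approx 1.6698 \cdot 10^{-5}$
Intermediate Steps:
$Y = \frac{1}{13201} \approx 7.5752 \cdot 10^{-5}$
$H{\left(x \right)} = -56 - 2 x$ ($H{\left(x \right)} = - 2 \left(x + 2 \cdot 14\right) = - 2 \left(x + 28\right) = - 2 \left(28 + x\right) = -56 - 2 x$)
$\frac{1}{60028 - \left(Y - H{\left(14 \cdot 3 \right)}\right)} = \frac{1}{60028 - \left(\frac{739257}{13201} + 2 \cdot 14 \cdot 3\right)} = \frac{1}{60028 - \frac{1848141}{13201}} = \frac{1}{\frac{790581487}{13201}} = \frac{13201}{790581487}$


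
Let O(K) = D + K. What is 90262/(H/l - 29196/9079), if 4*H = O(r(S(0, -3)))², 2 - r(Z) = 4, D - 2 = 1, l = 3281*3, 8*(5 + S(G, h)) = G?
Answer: -32264909017656/1149495833 ≈ -28069.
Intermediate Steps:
S(G, h) = -5 + G/8
l = 9843
D = 3 (D = 2 + 1 = 3)
r(Z) = -2 (r(Z) = 2 - 1*4 = 2 - 4 = -2)
O(K) = 3 + K
H = ¼ (H = (3 - 2)²/4 = (¼)*1² = (¼)*1 = ¼ ≈ 0.25000)
90262/(H/l - 29196/9079) = 90262/((¼)/9843 - 29196/9079) = 90262/((¼)*(1/9843) - 29196*1/9079) = 90262/(1/39372 - 29196/9079) = 90262/(-1149495833/357458388) = 90262*(-357458388/1149495833) = -32264909017656/1149495833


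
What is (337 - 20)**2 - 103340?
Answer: -2851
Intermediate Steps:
(337 - 20)**2 - 103340 = 317**2 - 103340 = 100489 - 103340 = -2851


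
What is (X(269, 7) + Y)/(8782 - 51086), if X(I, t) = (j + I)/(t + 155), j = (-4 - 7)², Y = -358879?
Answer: 2422417/285552 ≈ 8.4833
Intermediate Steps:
j = 121 (j = (-11)² = 121)
X(I, t) = (121 + I)/(155 + t) (X(I, t) = (121 + I)/(t + 155) = (121 + I)/(155 + t))
(X(269, 7) + Y)/(8782 - 51086) = ((121 + 269)/(155 + 7) - 358879)/(8782 - 51086) = (390/162 - 358879)/(-42304) = ((1/162)*390 - 358879)*(-1/42304) = (65/27 - 358879)*(-1/42304) = -9689668/27*(-1/42304) = 2422417/285552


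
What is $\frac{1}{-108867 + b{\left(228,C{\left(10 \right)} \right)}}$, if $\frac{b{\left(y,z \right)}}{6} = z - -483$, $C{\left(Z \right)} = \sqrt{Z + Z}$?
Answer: $- \frac{35323}{3743142747} - \frac{4 \sqrt{5}}{3743142747} \approx -9.4391 \cdot 10^{-6}$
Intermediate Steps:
$C{\left(Z \right)} = \sqrt{2} \sqrt{Z}$ ($C{\left(Z \right)} = \sqrt{2 Z} = \sqrt{2} \sqrt{Z}$)
$b{\left(y,z \right)} = 2898 + 6 z$ ($b{\left(y,z \right)} = 6 \left(z - -483\right) = 6 \left(z + 483\right) = 6 \left(483 + z\right) = 2898 + 6 z$)
$\frac{1}{-108867 + b{\left(228,C{\left(10 \right)} \right)}} = \frac{1}{-108867 + \left(2898 + 6 \sqrt{2} \sqrt{10}\right)} = \frac{1}{-108867 + \left(2898 + 6 \cdot 2 \sqrt{5}\right)} = \frac{1}{-108867 + \left(2898 + 12 \sqrt{5}\right)} = \frac{1}{-105969 + 12 \sqrt{5}}$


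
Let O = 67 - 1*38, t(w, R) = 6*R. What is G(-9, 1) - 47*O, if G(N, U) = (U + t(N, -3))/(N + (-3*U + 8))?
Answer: -5435/4 ≈ -1358.8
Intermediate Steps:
O = 29 (O = 67 - 38 = 29)
G(N, U) = (-18 + U)/(8 + N - 3*U) (G(N, U) = (U + 6*(-3))/(N + (-3*U + 8)) = (U - 18)/(N + (8 - 3*U)) = (-18 + U)/(8 + N - 3*U))
G(-9, 1) - 47*O = (-18 + 1)/(8 - 9 - 3*1) - 47*29 = -17/(8 - 9 - 3) - 1363 = -17/(-4) - 1363 = -¼*(-17) - 1363 = 17/4 - 1363 = -5435/4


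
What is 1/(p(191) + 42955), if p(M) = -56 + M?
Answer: 1/43090 ≈ 2.3207e-5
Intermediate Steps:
1/(p(191) + 42955) = 1/((-56 + 191) + 42955) = 1/(135 + 42955) = 1/43090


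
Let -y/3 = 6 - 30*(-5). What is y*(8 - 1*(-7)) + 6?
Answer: -7014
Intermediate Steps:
y = -468 (y = -3*(6 - 30*(-5)) = -3*(6 - 5*(-30)) = -3*(6 + 150) = -3*156 = -468)
y*(8 - 1*(-7)) + 6 = -468*(8 - 1*(-7)) + 6 = -468*(8 + 7) + 6 = -468*15 + 6 = -7020 + 6 = -7014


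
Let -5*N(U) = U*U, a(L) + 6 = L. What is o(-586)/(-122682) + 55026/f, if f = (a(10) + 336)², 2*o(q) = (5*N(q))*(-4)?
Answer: -18160613867/3545509800 ≈ -5.1221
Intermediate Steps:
a(L) = -6 + L
N(U) = -U²/5 (N(U) = -U*U/5 = -U²/5)
o(q) = 2*q² (o(q) = ((5*(-q²/5))*(-4))/2 = (-q²*(-4))/2 = (4*q²)/2 = 2*q²)
f = 115600 (f = ((-6 + 10) + 336)² = (4 + 336)² = 340² = 115600)
o(-586)/(-122682) + 55026/f = (2*(-586)²)/(-122682) + 55026/115600 = (2*343396)*(-1/122682) + 55026*(1/115600) = 686792*(-1/122682) + 27513/57800 = -343396/61341 + 27513/57800 = -18160613867/3545509800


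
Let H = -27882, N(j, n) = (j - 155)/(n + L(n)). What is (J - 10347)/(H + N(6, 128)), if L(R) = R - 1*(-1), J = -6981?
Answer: 4453296/7165823 ≈ 0.62146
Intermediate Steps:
L(R) = 1 + R (L(R) = R + 1 = 1 + R)
N(j, n) = (-155 + j)/(1 + 2*n) (N(j, n) = (j - 155)/(n + (1 + n)) = (-155 + j)/(1 + 2*n))
(J - 10347)/(H + N(6, 128)) = (-6981 - 10347)/(-27882 + (-155 + 6)/(1 + 2*128)) = -17328/(-27882 - 149/(1 + 256)) = -17328/(-27882 - 149/257) = -17328/(-7165823/257) = -17328*(-257/7165823) = 4453296/7165823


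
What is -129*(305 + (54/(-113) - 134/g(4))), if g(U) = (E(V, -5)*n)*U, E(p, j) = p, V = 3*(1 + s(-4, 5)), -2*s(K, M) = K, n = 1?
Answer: -26308561/678 ≈ -38803.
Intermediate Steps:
s(K, M) = -K/2
V = 9 (V = 3*(1 - 1/2*(-4)) = 3*(1 + 2) = 3*3 = 9)
g(U) = 9*U (g(U) = (9*1)*U = 9*U)
-129*(305 + (54/(-113) - 134/g(4))) = -129*(305 + (54/(-113) - 134/(9*4))) = -129*(305 + (54*(-1/113) - 134/36)) = -129*(305 + (-54/113 - 134*1/36)) = -129*(305 + (-54/113 - 67/18)) = -129*(305 - 8543/2034) = -129*611827/2034 = -26308561/678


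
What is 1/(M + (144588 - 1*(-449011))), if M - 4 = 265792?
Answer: 1/859395 ≈ 1.1636e-6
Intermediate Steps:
M = 265796 (M = 4 + 265792 = 265796)
1/(M + (144588 - 1*(-449011))) = 1/(265796 + (144588 - 1*(-449011))) = 1/(265796 + (144588 + 449011)) = 1/(265796 + 593599) = 1/859395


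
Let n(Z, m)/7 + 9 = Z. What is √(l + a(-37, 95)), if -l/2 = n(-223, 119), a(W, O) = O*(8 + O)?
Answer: √13033 ≈ 114.16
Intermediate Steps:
n(Z, m) = -63 + 7*Z
l = 3248 (l = -2*(-63 + 7*(-223)) = -2*(-63 - 1561) = -2*(-1624) = 3248)
√(l + a(-37, 95)) = √(3248 + 95*(8 + 95)) = √(3248 + 95*103) = √(3248 + 9785) = √13033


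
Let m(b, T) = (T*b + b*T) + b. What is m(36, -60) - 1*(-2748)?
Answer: -1536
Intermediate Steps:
m(b, T) = b + 2*T*b (m(b, T) = (T*b + T*b) + b = 2*T*b + b = b + 2*T*b)
m(36, -60) - 1*(-2748) = 36*(1 + 2*(-60)) - 1*(-2748) = 36*(1 - 120) + 2748 = 36*(-119) + 2748 = -4284 + 2748 = -1536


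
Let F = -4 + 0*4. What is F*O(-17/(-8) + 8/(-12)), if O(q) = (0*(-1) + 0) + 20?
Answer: -80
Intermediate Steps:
F = -4 (F = -4 + 0 = -4)
O(q) = 20 (O(q) = (0 + 0) + 20 = 0 + 20 = 20)
F*O(-17/(-8) + 8/(-12)) = -4*20 = -80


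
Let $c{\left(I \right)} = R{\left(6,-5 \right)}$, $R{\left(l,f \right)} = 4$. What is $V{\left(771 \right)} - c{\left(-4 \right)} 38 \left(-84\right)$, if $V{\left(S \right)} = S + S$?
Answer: $14310$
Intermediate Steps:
$c{\left(I \right)} = 4$
$V{\left(S \right)} = 2 S$
$V{\left(771 \right)} - c{\left(-4 \right)} 38 \left(-84\right) = 2 \cdot 771 - 4 \cdot 38 \left(-84\right) = 1542 - 152 \left(-84\right) = 1542 - -12768 = 1542 + 12768 = 14310$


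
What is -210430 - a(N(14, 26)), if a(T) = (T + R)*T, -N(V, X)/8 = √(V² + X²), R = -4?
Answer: -266238 - 64*√218 ≈ -2.6718e+5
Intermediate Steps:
N(V, X) = -8*√(V² + X²)
a(T) = T*(-4 + T) (a(T) = (T - 4)*T = (-4 + T)*T = T*(-4 + T))
-210430 - a(N(14, 26)) = -210430 - (-8*√(14² + 26²))*(-4 - 8*√(14² + 26²)) = -210430 - (-8*√(196 + 676))*(-4 - 8*√(196 + 676)) = -210430 - (-16*√218)*(-4 - 16*√218) = -210430 - (-16)*√218*(-4 - 16*√218) = -210430 + 16*√218*(-4 - 16*√218)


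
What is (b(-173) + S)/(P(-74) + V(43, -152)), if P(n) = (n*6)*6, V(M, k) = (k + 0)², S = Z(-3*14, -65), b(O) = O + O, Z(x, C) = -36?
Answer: -191/10220 ≈ -0.018689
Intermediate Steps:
b(O) = 2*O
S = -36
V(M, k) = k²
P(n) = 36*n (P(n) = (6*n)*6 = 36*n)
(b(-173) + S)/(P(-74) + V(43, -152)) = (2*(-173) - 36)/(36*(-74) + (-152)²) = (-346 - 36)/(-2664 + 23104) = -382/20440 = -382*1/20440 = -191/10220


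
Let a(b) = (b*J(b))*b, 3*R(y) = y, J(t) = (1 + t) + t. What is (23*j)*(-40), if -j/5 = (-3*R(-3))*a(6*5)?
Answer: 757620000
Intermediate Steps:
J(t) = 1 + 2*t
R(y) = y/3
a(b) = b²*(1 + 2*b) (a(b) = (b*(1 + 2*b))*b = b²*(1 + 2*b))
j = -823500 (j = -5*(-(-3))*(6*5)²*(1 + 2*(6*5)) = -5*(-3*(-1))*30²*(1 + 2*30) = -15*900*(1 + 60) = -15*900*61 = -15*54900 = -5*164700 = -823500)
(23*j)*(-40) = (23*(-823500))*(-40) = -18940500*(-40) = 757620000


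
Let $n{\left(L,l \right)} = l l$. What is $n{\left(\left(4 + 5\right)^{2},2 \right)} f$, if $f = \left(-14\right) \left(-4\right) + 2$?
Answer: $232$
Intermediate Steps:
$n{\left(L,l \right)} = l^{2}$
$f = 58$ ($f = 56 + 2 = 58$)
$n{\left(\left(4 + 5\right)^{2},2 \right)} f = 2^{2} \cdot 58 = 4 \cdot 58 = 232$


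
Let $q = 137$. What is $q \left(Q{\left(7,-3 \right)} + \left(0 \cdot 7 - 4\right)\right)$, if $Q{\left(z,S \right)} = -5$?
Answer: $-1233$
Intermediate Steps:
$q \left(Q{\left(7,-3 \right)} + \left(0 \cdot 7 - 4\right)\right) = 137 \left(-5 + \left(0 \cdot 7 - 4\right)\right) = 137 \left(-5 + \left(0 - 4\right)\right) = 137 \left(-5 - 4\right) = 137 \left(-9\right) = -1233$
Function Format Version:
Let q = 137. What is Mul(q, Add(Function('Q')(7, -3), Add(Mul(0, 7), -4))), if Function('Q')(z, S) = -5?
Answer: -1233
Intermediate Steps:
Mul(q, Add(Function('Q')(7, -3), Add(Mul(0, 7), -4))) = Mul(137, Add(-5, Add(Mul(0, 7), -4))) = Mul(137, Add(-5, Add(0, -4))) = Mul(137, Add(-5, -4)) = Mul(137, -9) = -1233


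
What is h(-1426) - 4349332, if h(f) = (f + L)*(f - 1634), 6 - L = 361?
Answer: 1100528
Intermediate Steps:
L = -355 (L = 6 - 1*361 = 6 - 361 = -355)
h(f) = (-1634 + f)*(-355 + f) (h(f) = (f - 355)*(f - 1634) = (-355 + f)*(-1634 + f) = (-1634 + f)*(-355 + f))
h(-1426) - 4349332 = (580070 + (-1426)² - 1989*(-1426)) - 4349332 = (580070 + 2033476 + 2836314) - 4349332 = 5449860 - 4349332 = 1100528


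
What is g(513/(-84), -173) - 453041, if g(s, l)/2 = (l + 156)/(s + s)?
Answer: -77469535/171 ≈ -4.5304e+5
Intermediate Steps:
g(s, l) = (156 + l)/s (g(s, l) = 2*((l + 156)/(s + s)) = 2*((156 + l)/((2*s))) = 2*((156 + l)*(1/(2*s))) = 2*((156 + l)/(2*s)) = (156 + l)/s)
g(513/(-84), -173) - 453041 = (156 - 173)/((513/(-84))) - 453041 = -17/(513*(-1/84)) - 453041 = -17/(-171/28) - 453041 = -28/171*(-17) - 453041 = 476/171 - 453041 = -77469535/171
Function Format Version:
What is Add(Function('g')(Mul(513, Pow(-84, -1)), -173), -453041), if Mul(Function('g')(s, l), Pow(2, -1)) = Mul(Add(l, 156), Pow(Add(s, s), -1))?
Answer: Rational(-77469535, 171) ≈ -4.5304e+5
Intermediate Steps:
Function('g')(s, l) = Mul(Pow(s, -1), Add(156, l)) (Function('g')(s, l) = Mul(2, Mul(Add(l, 156), Pow(Add(s, s), -1))) = Mul(2, Mul(Add(156, l), Pow(Mul(2, s), -1))) = Mul(2, Mul(Add(156, l), Mul(Rational(1, 2), Pow(s, -1)))) = Mul(2, Mul(Rational(1, 2), Pow(s, -1), Add(156, l))) = Mul(Pow(s, -1), Add(156, l)))
Add(Function('g')(Mul(513, Pow(-84, -1)), -173), -453041) = Add(Mul(Pow(Mul(513, Pow(-84, -1)), -1), Add(156, -173)), -453041) = Add(Mul(Pow(Mul(513, Rational(-1, 84)), -1), -17), -453041) = Add(Mul(Pow(Rational(-171, 28), -1), -17), -453041) = Add(Mul(Rational(-28, 171), -17), -453041) = Add(Rational(476, 171), -453041) = Rational(-77469535, 171)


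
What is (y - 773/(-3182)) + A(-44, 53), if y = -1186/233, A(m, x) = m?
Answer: -36215607/741406 ≈ -48.847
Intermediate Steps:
y = -1186/233 (y = -1186*1/233 = -1186/233 ≈ -5.0901)
(y - 773/(-3182)) + A(-44, 53) = (-1186/233 - 773/(-3182)) - 44 = (-1186/233 - 773*(-1/3182)) - 44 = (-1186/233 + 773/3182) - 44 = -3593743/741406 - 44 = -36215607/741406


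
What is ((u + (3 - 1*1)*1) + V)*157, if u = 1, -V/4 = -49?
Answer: 31243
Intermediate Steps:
V = 196 (V = -4*(-49) = 196)
((u + (3 - 1*1)*1) + V)*157 = ((1 + (3 - 1*1)*1) + 196)*157 = ((1 + (3 - 1)*1) + 196)*157 = ((1 + 2*1) + 196)*157 = ((1 + 2) + 196)*157 = (3 + 196)*157 = 199*157 = 31243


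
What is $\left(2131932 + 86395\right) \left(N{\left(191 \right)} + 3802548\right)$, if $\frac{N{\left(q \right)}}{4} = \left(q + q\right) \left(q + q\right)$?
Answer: $9730123493788$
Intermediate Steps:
$N{\left(q \right)} = 16 q^{2}$ ($N{\left(q \right)} = 4 \left(q + q\right) \left(q + q\right) = 4 \cdot 2 q 2 q = 4 \cdot 4 q^{2} = 16 q^{2}$)
$\left(2131932 + 86395\right) \left(N{\left(191 \right)} + 3802548\right) = \left(2131932 + 86395\right) \left(16 \cdot 191^{2} + 3802548\right) = 2218327 \left(16 \cdot 36481 + 3802548\right) = 2218327 \left(583696 + 3802548\right) = 2218327 \cdot 4386244 = 9730123493788$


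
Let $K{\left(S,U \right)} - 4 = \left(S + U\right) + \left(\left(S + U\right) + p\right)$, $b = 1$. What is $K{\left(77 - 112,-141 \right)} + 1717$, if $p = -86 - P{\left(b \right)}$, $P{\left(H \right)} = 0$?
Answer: $1283$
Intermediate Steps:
$p = -86$ ($p = -86 - 0 = -86 + 0 = -86$)
$K{\left(S,U \right)} = -82 + 2 S + 2 U$ ($K{\left(S,U \right)} = 4 - \left(86 - 2 S - 2 U\right) = 4 + \left(\left(S + U\right) + \left(-86 + S + U\right)\right) = 4 + \left(-86 + 2 S + 2 U\right) = -82 + 2 S + 2 U$)
$K{\left(77 - 112,-141 \right)} + 1717 = \left(-82 + 2 \left(77 - 112\right) + 2 \left(-141\right)\right) + 1717 = \left(-82 + 2 \left(-35\right) - 282\right) + 1717 = \left(-82 - 70 - 282\right) + 1717 = -434 + 1717 = 1283$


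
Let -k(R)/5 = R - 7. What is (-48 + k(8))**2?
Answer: 2809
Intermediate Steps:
k(R) = 35 - 5*R (k(R) = -5*(R - 7) = -5*(-7 + R) = 35 - 5*R)
(-48 + k(8))**2 = (-48 + (35 - 5*8))**2 = (-48 + (35 - 40))**2 = (-48 - 5)**2 = (-53)**2 = 2809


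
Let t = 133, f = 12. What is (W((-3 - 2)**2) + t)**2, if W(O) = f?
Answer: 21025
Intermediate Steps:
W(O) = 12
(W((-3 - 2)**2) + t)**2 = (12 + 133)**2 = 145**2 = 21025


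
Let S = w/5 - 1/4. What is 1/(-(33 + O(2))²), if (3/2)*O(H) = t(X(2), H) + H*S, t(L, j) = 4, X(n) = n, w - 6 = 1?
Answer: -25/34596 ≈ -0.00072263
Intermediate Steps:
w = 7 (w = 6 + 1 = 7)
S = 23/20 (S = 7/5 - 1/4 = 7*(⅕) - 1*¼ = 7/5 - ¼ = 23/20 ≈ 1.1500)
O(H) = 8/3 + 23*H/30 (O(H) = 2*(4 + H*(23/20))/3 = 2*(4 + 23*H/20)/3 = 8/3 + 23*H/30)
1/(-(33 + O(2))²) = 1/(-(33 + (8/3 + (23/30)*2))²) = 1/(-(33 + (8/3 + 23/15))²) = 1/(-(33 + 21/5)²) = 1/(-(186/5)²) = 1/(-1*34596/25) = 1/(-34596/25) = -25/34596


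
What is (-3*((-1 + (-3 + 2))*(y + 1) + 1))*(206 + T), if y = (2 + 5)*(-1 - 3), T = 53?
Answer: -42735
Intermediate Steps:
y = -28 (y = 7*(-4) = -28)
(-3*((-1 + (-3 + 2))*(y + 1) + 1))*(206 + T) = (-3*((-1 + (-3 + 2))*(-28 + 1) + 1))*(206 + 53) = -3*((-1 - 1)*(-27) + 1)*259 = -3*(-2*(-27) + 1)*259 = -3*(54 + 1)*259 = -3*55*259 = -165*259 = -42735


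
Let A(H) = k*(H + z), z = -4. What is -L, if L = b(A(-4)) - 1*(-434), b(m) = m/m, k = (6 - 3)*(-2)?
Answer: -435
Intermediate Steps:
k = -6 (k = 3*(-2) = -6)
A(H) = 24 - 6*H (A(H) = -6*(H - 4) = -6*(-4 + H) = 24 - 6*H)
b(m) = 1
L = 435 (L = 1 - 1*(-434) = 1 + 434 = 435)
-L = -1*435 = -435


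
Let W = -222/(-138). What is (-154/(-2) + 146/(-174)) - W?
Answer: 149179/2001 ≈ 74.552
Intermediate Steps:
W = 37/23 (W = -222*(-1/138) = 37/23 ≈ 1.6087)
(-154/(-2) + 146/(-174)) - W = (-154/(-2) + 146/(-174)) - 1*37/23 = (-154*(-½) + 146*(-1/174)) - 37/23 = (77 - 73/87) - 37/23 = 6626/87 - 37/23 = 149179/2001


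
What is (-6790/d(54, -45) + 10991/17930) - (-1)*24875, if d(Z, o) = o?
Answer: 4038526609/161370 ≈ 25027.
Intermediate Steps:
(-6790/d(54, -45) + 10991/17930) - (-1)*24875 = (-6790/(-45) + 10991/17930) - (-1)*24875 = (-6790*(-1/45) + 10991*(1/17930)) - 1*(-24875) = (1358/9 + 10991/17930) + 24875 = 24447859/161370 + 24875 = 4038526609/161370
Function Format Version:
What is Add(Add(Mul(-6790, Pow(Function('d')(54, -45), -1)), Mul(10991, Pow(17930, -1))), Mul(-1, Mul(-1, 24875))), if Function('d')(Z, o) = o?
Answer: Rational(4038526609, 161370) ≈ 25027.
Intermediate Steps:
Add(Add(Mul(-6790, Pow(Function('d')(54, -45), -1)), Mul(10991, Pow(17930, -1))), Mul(-1, Mul(-1, 24875))) = Add(Add(Mul(-6790, Pow(-45, -1)), Mul(10991, Pow(17930, -1))), Mul(-1, Mul(-1, 24875))) = Add(Add(Mul(-6790, Rational(-1, 45)), Mul(10991, Rational(1, 17930))), Mul(-1, -24875)) = Add(Add(Rational(1358, 9), Rational(10991, 17930)), 24875) = Add(Rational(24447859, 161370), 24875) = Rational(4038526609, 161370)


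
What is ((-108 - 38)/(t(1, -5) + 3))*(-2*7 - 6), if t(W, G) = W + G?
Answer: -2920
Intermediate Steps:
t(W, G) = G + W
((-108 - 38)/(t(1, -5) + 3))*(-2*7 - 6) = ((-108 - 38)/((-5 + 1) + 3))*(-2*7 - 6) = (-146/(-4 + 3))*(-14 - 6) = -146/(-1)*(-20) = -146*(-1)*(-20) = 146*(-20) = -2920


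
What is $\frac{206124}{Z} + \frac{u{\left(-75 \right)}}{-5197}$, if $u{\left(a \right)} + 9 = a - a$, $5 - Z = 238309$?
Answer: $- \frac{267270423}{309616472} \approx -0.86323$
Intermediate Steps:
$Z = -238304$ ($Z = 5 - 238309 = -238304$)
$u{\left(a \right)} = -9$ ($u{\left(a \right)} = -9 + \left(a - a\right) = -9 + 0 = -9$)
$\frac{206124}{Z} + \frac{u{\left(-75 \right)}}{-5197} = \frac{206124}{-238304} - \frac{9}{-5197} = 206124 \left(- \frac{1}{238304}\right) - - \frac{9}{5197} = - \frac{51531}{59576} + \frac{9}{5197} = - \frac{267270423}{309616472}$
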